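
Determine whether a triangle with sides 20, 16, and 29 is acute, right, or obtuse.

obtuse

Compare the square of the longest side to the sum of squares of the other two: 16² + 20² = 656 < 841 = 29².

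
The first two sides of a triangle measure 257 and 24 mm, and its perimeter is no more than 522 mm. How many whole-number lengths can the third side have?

Triangle inequality: 233 < x < 281. Perimeter ≤ 522 gives x ≤ 522 − 257 − 24 = 241.
So 233 < x ≤ 241; integers 234 through 241: 8 values.

8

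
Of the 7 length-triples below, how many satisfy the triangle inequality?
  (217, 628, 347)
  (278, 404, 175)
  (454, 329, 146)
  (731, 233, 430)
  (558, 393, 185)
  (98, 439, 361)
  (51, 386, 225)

4

(217,347,628): 217+347 ≤ 628 → not valid
(175,278,404): 175+278 > 404 → valid
(146,329,454): 146+329 > 454 → valid
(233,430,731): 233+430 ≤ 731 → not valid
(185,393,558): 185+393 > 558 → valid
(98,361,439): 98+361 > 439 → valid
(51,225,386): 51+225 ≤ 386 → not valid
4 of the 7 triples form a triangle.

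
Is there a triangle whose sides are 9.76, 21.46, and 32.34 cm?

The longest side is 32.34, but the other two sum to only 31.22.
31.22 < 32.34, so the triangle inequality fails.

No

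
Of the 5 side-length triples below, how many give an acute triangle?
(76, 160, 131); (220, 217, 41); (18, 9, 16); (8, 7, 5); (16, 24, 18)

4

(76,160,131): 76²+131² = 22937 < 25600 = 160² → obtuse
(220,217,41): 41²+217² = 48770 > 48400 = 220² → acute
(18,9,16): 9²+16² = 337 > 324 = 18² → acute
(8,7,5): 5²+7² = 74 > 64 = 8² → acute
(16,24,18): 16²+18² = 580 > 576 = 24² → acute
4 of the 5 are acute.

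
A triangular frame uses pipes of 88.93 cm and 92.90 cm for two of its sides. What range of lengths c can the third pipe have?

By the triangle inequality, c must be less than 88.93 + 92.90 = 181.83 and greater than |88.93 − 92.90| = 3.97.

3.97 < c < 181.83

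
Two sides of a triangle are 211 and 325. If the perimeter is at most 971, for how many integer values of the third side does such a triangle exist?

Triangle inequality: 114 < x < 536. Perimeter ≤ 971 gives x ≤ 971 − 211 − 325 = 435.
So 114 < x ≤ 435; integers 115 through 435: 321 values.

321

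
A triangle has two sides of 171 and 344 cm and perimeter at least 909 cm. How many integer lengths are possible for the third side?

Triangle inequality: 173 < x < 515. Perimeter ≥ 909 gives x ≥ 909 − 171 − 344 = 394.
So 394 ≤ x < 515; integers 394 through 514: 121 values.

121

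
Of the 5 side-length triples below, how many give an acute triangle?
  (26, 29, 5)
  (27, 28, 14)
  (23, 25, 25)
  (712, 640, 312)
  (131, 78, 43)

(26,29,5): 5²+26² = 701 < 841 = 29² → obtuse
(27,28,14): 14²+27² = 925 > 784 = 28² → acute
(23,25,25): 23²+25² = 1154 > 625 = 25² → acute
(712,640,312): 312²+640² = 506944 = 712² → right
(131,78,43): 43+78 ≤ 131, not a triangle
2 of the 5 are acute.

2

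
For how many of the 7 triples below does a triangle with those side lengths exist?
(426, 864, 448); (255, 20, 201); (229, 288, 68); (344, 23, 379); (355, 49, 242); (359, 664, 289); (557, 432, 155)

3

(426,448,864): 426+448 > 864 → valid
(20,201,255): 20+201 ≤ 255 → not valid
(68,229,288): 68+229 > 288 → valid
(23,344,379): 23+344 ≤ 379 → not valid
(49,242,355): 49+242 ≤ 355 → not valid
(289,359,664): 289+359 ≤ 664 → not valid
(155,432,557): 155+432 > 557 → valid
3 of the 7 triples form a triangle.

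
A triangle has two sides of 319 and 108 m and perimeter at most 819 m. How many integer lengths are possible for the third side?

181

Triangle inequality: 211 < x < 427. Perimeter ≤ 819 gives x ≤ 819 − 319 − 108 = 392.
So 211 < x ≤ 392; integers 212 through 392: 181 values.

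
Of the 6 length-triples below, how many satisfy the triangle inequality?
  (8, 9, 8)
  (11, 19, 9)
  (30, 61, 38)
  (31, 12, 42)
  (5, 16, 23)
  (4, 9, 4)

4

(8,8,9): 8+8 > 9 → valid
(9,11,19): 9+11 > 19 → valid
(30,38,61): 30+38 > 61 → valid
(12,31,42): 12+31 > 42 → valid
(5,16,23): 5+16 ≤ 23 → not valid
(4,4,9): 4+4 ≤ 9 → not valid
4 of the 6 triples form a triangle.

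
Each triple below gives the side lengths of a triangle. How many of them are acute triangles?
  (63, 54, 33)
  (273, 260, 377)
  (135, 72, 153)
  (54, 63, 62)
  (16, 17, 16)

3

(63,54,33): 33²+54² = 4005 > 3969 = 63² → acute
(273,260,377): 260²+273² = 142129 = 377² → right
(135,72,153): 72²+135² = 23409 = 153² → right
(54,63,62): 54²+62² = 6760 > 3969 = 63² → acute
(16,17,16): 16²+16² = 512 > 289 = 17² → acute
3 of the 5 are acute.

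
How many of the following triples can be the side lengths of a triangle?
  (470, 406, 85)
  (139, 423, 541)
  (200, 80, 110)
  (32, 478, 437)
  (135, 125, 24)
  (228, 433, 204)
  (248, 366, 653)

3

(85,406,470): 85+406 > 470 → valid
(139,423,541): 139+423 > 541 → valid
(80,110,200): 80+110 ≤ 200 → not valid
(32,437,478): 32+437 ≤ 478 → not valid
(24,125,135): 24+125 > 135 → valid
(204,228,433): 204+228 ≤ 433 → not valid
(248,366,653): 248+366 ≤ 653 → not valid
3 of the 7 triples form a triangle.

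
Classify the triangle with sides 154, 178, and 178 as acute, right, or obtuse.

acute

Compare the square of the longest side to the sum of squares of the other two: 154² + 178² = 55400 > 31684 = 178².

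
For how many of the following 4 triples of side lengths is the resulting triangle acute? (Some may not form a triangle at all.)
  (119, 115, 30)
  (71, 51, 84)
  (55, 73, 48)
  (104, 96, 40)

1

(119,115,30): 30²+115² = 14125 < 14161 = 119² → obtuse
(71,51,84): 51²+71² = 7642 > 7056 = 84² → acute
(55,73,48): 48²+55² = 5329 = 73² → right
(104,96,40): 40²+96² = 10816 = 104² → right
1 of the 4 is acute.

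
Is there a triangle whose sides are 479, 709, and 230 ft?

The two shorter sides sum to 709, exactly equal to the longest side 709.
That gives only a degenerate (flat) triangle — the inequality must be strict.

No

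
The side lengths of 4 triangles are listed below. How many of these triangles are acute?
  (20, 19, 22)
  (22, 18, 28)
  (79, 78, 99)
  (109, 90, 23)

3

(20,19,22): 19²+20² = 761 > 484 = 22² → acute
(22,18,28): 18²+22² = 808 > 784 = 28² → acute
(79,78,99): 78²+79² = 12325 > 9801 = 99² → acute
(109,90,23): 23²+90² = 8629 < 11881 = 109² → obtuse
3 of the 4 are acute.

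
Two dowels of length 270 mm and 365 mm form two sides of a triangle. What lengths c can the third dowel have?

95 < c < 635 (mm)

By the triangle inequality, c must be less than 270 + 365 = 635 and greater than |270 − 365| = 95.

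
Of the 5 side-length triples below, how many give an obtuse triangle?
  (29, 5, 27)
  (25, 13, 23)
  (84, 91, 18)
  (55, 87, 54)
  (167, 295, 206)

4

(29,5,27): 5²+27² = 754 < 841 = 29² → obtuse
(25,13,23): 13²+23² = 698 > 625 = 25² → acute
(84,91,18): 18²+84² = 7380 < 8281 = 91² → obtuse
(55,87,54): 54²+55² = 5941 < 7569 = 87² → obtuse
(167,295,206): 167²+206² = 70325 < 87025 = 295² → obtuse
4 of the 5 are obtuse.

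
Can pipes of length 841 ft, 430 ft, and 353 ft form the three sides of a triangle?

The longest side is 841, but the other two sum to only 783.
783 < 841, so the triangle inequality fails.

No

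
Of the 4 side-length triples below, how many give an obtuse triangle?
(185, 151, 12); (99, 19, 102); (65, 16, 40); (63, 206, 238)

(185,151,12): 12+151 ≤ 185, not a triangle
(99,19,102): 19²+99² = 10162 < 10404 = 102² → obtuse
(65,16,40): 16+40 ≤ 65, not a triangle
(63,206,238): 63²+206² = 46405 < 56644 = 238² → obtuse
2 of the 4 are obtuse.

2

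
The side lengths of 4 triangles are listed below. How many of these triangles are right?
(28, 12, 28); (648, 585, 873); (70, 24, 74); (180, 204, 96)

(28,12,28): 12²+28² = 928 > 784 = 28² → acute
(648,585,873): 585²+648² = 762129 = 873² → right
(70,24,74): 24²+70² = 5476 = 74² → right
(180,204,96): 96²+180² = 41616 = 204² → right
3 of the 4 are right.

3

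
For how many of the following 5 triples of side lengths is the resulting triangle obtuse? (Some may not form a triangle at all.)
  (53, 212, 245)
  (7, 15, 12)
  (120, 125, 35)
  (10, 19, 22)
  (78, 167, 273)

(53,212,245): 53²+212² = 47753 < 60025 = 245² → obtuse
(7,15,12): 7²+12² = 193 < 225 = 15² → obtuse
(120,125,35): 35²+120² = 15625 = 125² → right
(10,19,22): 10²+19² = 461 < 484 = 22² → obtuse
(78,167,273): 78+167 ≤ 273, not a triangle
3 of the 5 are obtuse.

3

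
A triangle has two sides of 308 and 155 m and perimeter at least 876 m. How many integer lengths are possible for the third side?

Triangle inequality: 153 < x < 463. Perimeter ≥ 876 gives x ≥ 876 − 308 − 155 = 413.
So 413 ≤ x < 463; integers 413 through 462: 50 values.

50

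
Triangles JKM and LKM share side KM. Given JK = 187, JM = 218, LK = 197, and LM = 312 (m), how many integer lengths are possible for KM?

From triangle JKM: 31 < KM < 405.
From triangle LKM: 115 < KM < 509.
Intersection: 115 < KM < 405, so integers 116 through 404: 289 values.

289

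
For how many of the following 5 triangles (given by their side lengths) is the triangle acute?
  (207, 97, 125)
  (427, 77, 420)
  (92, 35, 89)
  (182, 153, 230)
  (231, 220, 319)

2

(207,97,125): 97²+125² = 25034 < 42849 = 207² → obtuse
(427,77,420): 77²+420² = 182329 = 427² → right
(92,35,89): 35²+89² = 9146 > 8464 = 92² → acute
(182,153,230): 153²+182² = 56533 > 52900 = 230² → acute
(231,220,319): 220²+231² = 101761 = 319² → right
2 of the 5 are acute.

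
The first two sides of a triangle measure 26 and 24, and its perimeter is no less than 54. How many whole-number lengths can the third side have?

46

Triangle inequality: 2 < x < 50. Perimeter ≥ 54 gives x ≥ 54 − 26 − 24 = 4.
So 4 ≤ x < 50; integers 4 through 49: 46 values.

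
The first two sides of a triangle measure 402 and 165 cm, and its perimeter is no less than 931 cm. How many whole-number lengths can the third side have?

203

Triangle inequality: 237 < x < 567. Perimeter ≥ 931 gives x ≥ 931 − 402 − 165 = 364.
So 364 ≤ x < 567; integers 364 through 566: 203 values.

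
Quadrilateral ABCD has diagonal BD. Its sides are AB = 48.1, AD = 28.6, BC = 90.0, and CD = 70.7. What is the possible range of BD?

19.5 < BD < 76.7

From triangle ABD: |48.1 − 28.6| < BD < 48.1 + 28.6, i.e. 19.5 < BD < 76.7.
From triangle CBD: 19.3 < BD < 160.7.
Both must hold, so BD lies in the intersection.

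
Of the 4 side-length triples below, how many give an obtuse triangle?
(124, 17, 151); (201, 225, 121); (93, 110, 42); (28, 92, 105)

2

(124,17,151): 17+124 ≤ 151, not a triangle
(201,225,121): 121²+201² = 55042 > 50625 = 225² → acute
(93,110,42): 42²+93² = 10413 < 12100 = 110² → obtuse
(28,92,105): 28²+92² = 9248 < 11025 = 105² → obtuse
2 of the 4 are obtuse.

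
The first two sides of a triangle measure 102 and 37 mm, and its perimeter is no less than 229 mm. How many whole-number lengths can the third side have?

49

Triangle inequality: 65 < x < 139. Perimeter ≥ 229 gives x ≥ 229 − 102 − 37 = 90.
So 90 ≤ x < 139; integers 90 through 138: 49 values.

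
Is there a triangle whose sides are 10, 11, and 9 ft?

Yes

The longest side is 11, and the other two sum to 19.
Since 19 > 11, the triangle inequality holds.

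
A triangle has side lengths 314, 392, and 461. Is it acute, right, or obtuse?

Compare the square of the longest side to the sum of squares of the other two: 314² + 392² = 252260 > 212521 = 461².

acute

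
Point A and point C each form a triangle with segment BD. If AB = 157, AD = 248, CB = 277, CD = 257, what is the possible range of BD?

91 < BD < 405

From triangle ABD: |157 − 248| < BD < 157 + 248, i.e. 91 < BD < 405.
From triangle CBD: 20 < BD < 534.
Both must hold, so BD lies in the intersection.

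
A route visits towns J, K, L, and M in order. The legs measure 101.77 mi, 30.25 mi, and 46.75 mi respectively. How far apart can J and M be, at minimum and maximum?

The maximum is all hops collinear in one direction: 101.77 + 30.25 + 46.75 = 178.77.
The longest hop is 101.77; the others sum to 77.00. Folding the others back against it leaves at least 101.77 − 77.00 = 24.77.

24.77 ≤ JM ≤ 178.77 mi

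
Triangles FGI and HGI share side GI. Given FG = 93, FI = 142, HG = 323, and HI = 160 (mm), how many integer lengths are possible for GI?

71

From triangle FGI: 49 < GI < 235.
From triangle HGI: 163 < GI < 483.
Intersection: 163 < GI < 235, so integers 164 through 234: 71 values.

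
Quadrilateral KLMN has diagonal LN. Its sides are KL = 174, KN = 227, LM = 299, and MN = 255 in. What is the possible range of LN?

From triangle KLN: |174 − 227| < LN < 174 + 227, i.e. 53 < LN < 401.
From triangle MLN: 44 < LN < 554.
Both must hold, so LN lies in the intersection.

53 < LN < 401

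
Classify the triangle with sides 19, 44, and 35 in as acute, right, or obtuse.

Compare the square of the longest side to the sum of squares of the other two: 19² + 35² = 1586 < 1936 = 44².

obtuse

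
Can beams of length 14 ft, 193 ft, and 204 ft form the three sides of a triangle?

The longest side is 204, and the other two sum to 207.
Since 207 > 204, the triangle inequality holds.

Yes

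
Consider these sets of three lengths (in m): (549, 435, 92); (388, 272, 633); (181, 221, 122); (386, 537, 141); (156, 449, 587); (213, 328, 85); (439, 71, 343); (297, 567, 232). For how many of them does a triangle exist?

(92,435,549): 92+435 ≤ 549 → not valid
(272,388,633): 272+388 > 633 → valid
(122,181,221): 122+181 > 221 → valid
(141,386,537): 141+386 ≤ 537 → not valid
(156,449,587): 156+449 > 587 → valid
(85,213,328): 85+213 ≤ 328 → not valid
(71,343,439): 71+343 ≤ 439 → not valid
(232,297,567): 232+297 ≤ 567 → not valid
3 of the 8 triples form a triangle.

3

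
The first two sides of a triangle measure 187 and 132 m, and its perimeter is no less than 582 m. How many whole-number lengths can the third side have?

Triangle inequality: 55 < x < 319. Perimeter ≥ 582 gives x ≥ 582 − 187 − 132 = 263.
So 263 ≤ x < 319; integers 263 through 318: 56 values.

56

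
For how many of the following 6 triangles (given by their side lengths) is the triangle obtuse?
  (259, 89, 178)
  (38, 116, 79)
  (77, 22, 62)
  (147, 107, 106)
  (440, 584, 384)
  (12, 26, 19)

(259,89,178): 89²+178² = 39605 < 67081 = 259² → obtuse
(38,116,79): 38²+79² = 7685 < 13456 = 116² → obtuse
(77,22,62): 22²+62² = 4328 < 5929 = 77² → obtuse
(147,107,106): 106²+107² = 22685 > 21609 = 147² → acute
(440,584,384): 384²+440² = 341056 = 584² → right
(12,26,19): 12²+19² = 505 < 676 = 26² → obtuse
4 of the 6 are obtuse.

4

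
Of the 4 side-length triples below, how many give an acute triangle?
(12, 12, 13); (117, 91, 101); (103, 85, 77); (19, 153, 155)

(12,12,13): 12²+12² = 288 > 169 = 13² → acute
(117,91,101): 91²+101² = 18482 > 13689 = 117² → acute
(103,85,77): 77²+85² = 13154 > 10609 = 103² → acute
(19,153,155): 19²+153² = 23770 < 24025 = 155² → obtuse
3 of the 4 are acute.

3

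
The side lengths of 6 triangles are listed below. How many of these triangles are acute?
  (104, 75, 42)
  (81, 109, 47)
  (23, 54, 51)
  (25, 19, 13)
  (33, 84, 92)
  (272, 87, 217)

(104,75,42): 42²+75² = 7389 < 10816 = 104² → obtuse
(81,109,47): 47²+81² = 8770 < 11881 = 109² → obtuse
(23,54,51): 23²+51² = 3130 > 2916 = 54² → acute
(25,19,13): 13²+19² = 530 < 625 = 25² → obtuse
(33,84,92): 33²+84² = 8145 < 8464 = 92² → obtuse
(272,87,217): 87²+217² = 54658 < 73984 = 272² → obtuse
1 of the 6 is acute.

1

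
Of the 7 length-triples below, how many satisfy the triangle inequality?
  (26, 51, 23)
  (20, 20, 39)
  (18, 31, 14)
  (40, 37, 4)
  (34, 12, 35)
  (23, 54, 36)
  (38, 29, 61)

6

(23,26,51): 23+26 ≤ 51 → not valid
(20,20,39): 20+20 > 39 → valid
(14,18,31): 14+18 > 31 → valid
(4,37,40): 4+37 > 40 → valid
(12,34,35): 12+34 > 35 → valid
(23,36,54): 23+36 > 54 → valid
(29,38,61): 29+38 > 61 → valid
6 of the 7 triples form a triangle.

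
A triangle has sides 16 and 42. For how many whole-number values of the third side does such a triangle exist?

31

The third side lies in the open interval (26, 58).
Integers from 27 to 57 inclusive: 57 − 27 + 1 = 31.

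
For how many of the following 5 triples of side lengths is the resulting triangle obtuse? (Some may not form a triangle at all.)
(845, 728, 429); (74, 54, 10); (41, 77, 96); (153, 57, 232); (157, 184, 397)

1

(845,728,429): 429²+728² = 714025 = 845² → right
(74,54,10): 10+54 ≤ 74, not a triangle
(41,77,96): 41²+77² = 7610 < 9216 = 96² → obtuse
(153,57,232): 57+153 ≤ 232, not a triangle
(157,184,397): 157+184 ≤ 397, not a triangle
1 of the 5 is obtuse.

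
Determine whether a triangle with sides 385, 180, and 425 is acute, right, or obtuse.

Compare the square of the longest side to the sum of squares of the other two: 180² + 385² = 180625 = 425².

right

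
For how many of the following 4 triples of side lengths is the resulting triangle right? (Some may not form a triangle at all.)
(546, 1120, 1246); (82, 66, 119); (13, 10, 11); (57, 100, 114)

(546,1120,1246): 546²+1120² = 1552516 = 1246² → right
(82,66,119): 66²+82² = 11080 < 14161 = 119² → obtuse
(13,10,11): 10²+11² = 221 > 169 = 13² → acute
(57,100,114): 57²+100² = 13249 > 12996 = 114² → acute
1 of the 4 is right.

1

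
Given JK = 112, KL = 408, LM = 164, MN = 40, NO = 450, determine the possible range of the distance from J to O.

The maximum is all hops collinear in one direction: 112 + 408 + 164 + 40 + 450 = 1174.
The longest hop is 450; the others sum to 724. Since 450 ≤ 724, the path can fold back on itself completely, so the minimum distance is 0.

0 ≤ JO ≤ 1174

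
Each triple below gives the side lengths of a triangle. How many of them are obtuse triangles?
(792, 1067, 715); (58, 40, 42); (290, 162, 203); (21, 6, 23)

2

(792,1067,715): 715²+792² = 1138489 = 1067² → right
(58,40,42): 40²+42² = 3364 = 58² → right
(290,162,203): 162²+203² = 67453 < 84100 = 290² → obtuse
(21,6,23): 6²+21² = 477 < 529 = 23² → obtuse
2 of the 4 are obtuse.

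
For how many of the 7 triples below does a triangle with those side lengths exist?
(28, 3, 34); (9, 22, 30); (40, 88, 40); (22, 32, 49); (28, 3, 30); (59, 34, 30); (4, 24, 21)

(3,28,34): 3+28 ≤ 34 → not valid
(9,22,30): 9+22 > 30 → valid
(40,40,88): 40+40 ≤ 88 → not valid
(22,32,49): 22+32 > 49 → valid
(3,28,30): 3+28 > 30 → valid
(30,34,59): 30+34 > 59 → valid
(4,21,24): 4+21 > 24 → valid
5 of the 7 triples form a triangle.

5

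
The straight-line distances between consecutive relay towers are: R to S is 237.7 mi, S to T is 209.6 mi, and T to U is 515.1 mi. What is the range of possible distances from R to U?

The maximum is all hops collinear in one direction: 237.7 + 209.6 + 515.1 = 962.4.
The longest hop is 515.1; the others sum to 447.3. Folding the others back against it leaves at least 515.1 − 447.3 = 67.8.

67.8 ≤ RU ≤ 962.4 mi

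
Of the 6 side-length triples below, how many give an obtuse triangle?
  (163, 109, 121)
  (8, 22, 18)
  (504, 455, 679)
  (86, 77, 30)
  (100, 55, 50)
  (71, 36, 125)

4

(163,109,121): 109²+121² = 26522 < 26569 = 163² → obtuse
(8,22,18): 8²+18² = 388 < 484 = 22² → obtuse
(504,455,679): 455²+504² = 461041 = 679² → right
(86,77,30): 30²+77² = 6829 < 7396 = 86² → obtuse
(100,55,50): 50²+55² = 5525 < 10000 = 100² → obtuse
(71,36,125): 36+71 ≤ 125, not a triangle
4 of the 6 are obtuse.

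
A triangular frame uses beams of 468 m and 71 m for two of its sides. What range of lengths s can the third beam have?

By the triangle inequality, s must be less than 468 + 71 = 539 and greater than |468 − 71| = 397.

397 < s < 539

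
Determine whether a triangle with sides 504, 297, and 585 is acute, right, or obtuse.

right

Compare the square of the longest side to the sum of squares of the other two: 297² + 504² = 342225 = 585².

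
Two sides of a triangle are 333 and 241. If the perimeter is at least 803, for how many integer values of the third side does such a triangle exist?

345

Triangle inequality: 92 < x < 574. Perimeter ≥ 803 gives x ≥ 803 − 333 − 241 = 229.
So 229 ≤ x < 574; integers 229 through 573: 345 values.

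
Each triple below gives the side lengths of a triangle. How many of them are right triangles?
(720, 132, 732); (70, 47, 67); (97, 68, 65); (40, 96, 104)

(720,132,732): 132²+720² = 535824 = 732² → right
(70,47,67): 47²+67² = 6698 > 4900 = 70² → acute
(97,68,65): 65²+68² = 8849 < 9409 = 97² → obtuse
(40,96,104): 40²+96² = 10816 = 104² → right
2 of the 4 are right.

2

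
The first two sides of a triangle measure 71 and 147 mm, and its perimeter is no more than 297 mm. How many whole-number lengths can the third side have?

Triangle inequality: 76 < x < 218. Perimeter ≤ 297 gives x ≤ 297 − 71 − 147 = 79.
So 76 < x ≤ 79; integers 77 through 79: 3 values.

3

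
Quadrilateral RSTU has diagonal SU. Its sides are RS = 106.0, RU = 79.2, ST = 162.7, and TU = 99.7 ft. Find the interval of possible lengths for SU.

From triangle RSU: |106.0 − 79.2| < SU < 106.0 + 79.2, i.e. 26.8 < SU < 185.2.
From triangle TSU: 63.0 < SU < 262.4.
Both must hold, so SU lies in the intersection.

63.0 < SU < 185.2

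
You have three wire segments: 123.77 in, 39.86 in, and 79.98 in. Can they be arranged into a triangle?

No

The longest side is 123.77, but the other two sum to only 119.84.
119.84 < 123.77, so the triangle inequality fails.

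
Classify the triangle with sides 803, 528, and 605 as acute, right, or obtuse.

Compare the square of the longest side to the sum of squares of the other two: 528² + 605² = 644809 = 803².

right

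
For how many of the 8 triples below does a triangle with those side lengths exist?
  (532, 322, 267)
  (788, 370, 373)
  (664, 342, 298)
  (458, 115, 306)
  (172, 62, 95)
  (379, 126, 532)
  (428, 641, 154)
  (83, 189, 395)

(267,322,532): 267+322 > 532 → valid
(370,373,788): 370+373 ≤ 788 → not valid
(298,342,664): 298+342 ≤ 664 → not valid
(115,306,458): 115+306 ≤ 458 → not valid
(62,95,172): 62+95 ≤ 172 → not valid
(126,379,532): 126+379 ≤ 532 → not valid
(154,428,641): 154+428 ≤ 641 → not valid
(83,189,395): 83+189 ≤ 395 → not valid
1 of the 8 triples forms a triangle.

1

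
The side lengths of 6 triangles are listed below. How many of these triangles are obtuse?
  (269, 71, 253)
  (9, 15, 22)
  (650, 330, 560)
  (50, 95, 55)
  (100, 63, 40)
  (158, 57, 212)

(269,71,253): 71²+253² = 69050 < 72361 = 269² → obtuse
(9,15,22): 9²+15² = 306 < 484 = 22² → obtuse
(650,330,560): 330²+560² = 422500 = 650² → right
(50,95,55): 50²+55² = 5525 < 9025 = 95² → obtuse
(100,63,40): 40²+63² = 5569 < 10000 = 100² → obtuse
(158,57,212): 57²+158² = 28213 < 44944 = 212² → obtuse
5 of the 6 are obtuse.

5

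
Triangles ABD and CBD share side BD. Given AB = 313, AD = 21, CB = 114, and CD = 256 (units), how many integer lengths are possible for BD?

From triangle ABD: 292 < BD < 334.
From triangle CBD: 142 < BD < 370.
Intersection: 292 < BD < 334, so integers 293 through 333: 41 values.

41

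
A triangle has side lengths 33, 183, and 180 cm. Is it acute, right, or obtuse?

Compare the square of the longest side to the sum of squares of the other two: 33² + 180² = 33489 = 183².

right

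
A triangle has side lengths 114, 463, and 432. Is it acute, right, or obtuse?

Compare the square of the longest side to the sum of squares of the other two: 114² + 432² = 199620 < 214369 = 463².

obtuse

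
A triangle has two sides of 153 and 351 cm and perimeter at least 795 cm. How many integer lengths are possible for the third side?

213

Triangle inequality: 198 < x < 504. Perimeter ≥ 795 gives x ≥ 795 − 153 − 351 = 291.
So 291 ≤ x < 504; integers 291 through 503: 213 values.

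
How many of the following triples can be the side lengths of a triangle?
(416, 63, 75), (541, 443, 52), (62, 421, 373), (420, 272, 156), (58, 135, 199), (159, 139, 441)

2

(63,75,416): 63+75 ≤ 416 → not valid
(52,443,541): 52+443 ≤ 541 → not valid
(62,373,421): 62+373 > 421 → valid
(156,272,420): 156+272 > 420 → valid
(58,135,199): 58+135 ≤ 199 → not valid
(139,159,441): 139+159 ≤ 441 → not valid
2 of the 6 triples form a triangle.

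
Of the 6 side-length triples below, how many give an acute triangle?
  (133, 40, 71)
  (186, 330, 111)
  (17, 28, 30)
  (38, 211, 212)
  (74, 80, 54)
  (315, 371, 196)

3

(133,40,71): 40+71 ≤ 133, not a triangle
(186,330,111): 111+186 ≤ 330, not a triangle
(17,28,30): 17²+28² = 1073 > 900 = 30² → acute
(38,211,212): 38²+211² = 45965 > 44944 = 212² → acute
(74,80,54): 54²+74² = 8392 > 6400 = 80² → acute
(315,371,196): 196²+315² = 137641 = 371² → right
3 of the 6 are acute.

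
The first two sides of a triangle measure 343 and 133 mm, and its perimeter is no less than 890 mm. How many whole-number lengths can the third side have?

Triangle inequality: 210 < x < 476. Perimeter ≥ 890 gives x ≥ 890 − 343 − 133 = 414.
So 414 ≤ x < 476; integers 414 through 475: 62 values.

62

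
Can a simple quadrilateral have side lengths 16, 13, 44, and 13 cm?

For a quadrilateral, each side must be shorter than the sum of the others.
Here the longest side is 44, but the remaining 3 sides sum to only 42.

No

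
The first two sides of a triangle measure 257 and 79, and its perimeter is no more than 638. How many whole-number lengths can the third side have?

124

Triangle inequality: 178 < x < 336. Perimeter ≤ 638 gives x ≤ 638 − 257 − 79 = 302.
So 178 < x ≤ 302; integers 179 through 302: 124 values.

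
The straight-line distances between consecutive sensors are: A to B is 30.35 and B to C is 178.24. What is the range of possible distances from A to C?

By the triangle inequality, |30.35 − 178.24| ≤ AC ≤ 30.35 + 178.24.

147.89 ≤ AC ≤ 208.59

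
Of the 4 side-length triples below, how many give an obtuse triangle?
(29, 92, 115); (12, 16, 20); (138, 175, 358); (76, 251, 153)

1

(29,92,115): 29²+92² = 9305 < 13225 = 115² → obtuse
(12,16,20): 12²+16² = 400 = 20² → right
(138,175,358): 138+175 ≤ 358, not a triangle
(76,251,153): 76+153 ≤ 251, not a triangle
1 of the 4 is obtuse.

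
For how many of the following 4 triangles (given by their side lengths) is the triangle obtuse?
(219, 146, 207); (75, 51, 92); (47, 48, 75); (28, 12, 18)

3

(219,146,207): 146²+207² = 64165 > 47961 = 219² → acute
(75,51,92): 51²+75² = 8226 < 8464 = 92² → obtuse
(47,48,75): 47²+48² = 4513 < 5625 = 75² → obtuse
(28,12,18): 12²+18² = 468 < 784 = 28² → obtuse
3 of the 4 are obtuse.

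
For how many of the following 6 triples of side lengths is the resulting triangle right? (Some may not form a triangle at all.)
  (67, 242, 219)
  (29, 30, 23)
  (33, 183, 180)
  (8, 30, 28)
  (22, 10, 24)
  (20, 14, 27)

(67,242,219): 67²+219² = 52450 < 58564 = 242² → obtuse
(29,30,23): 23²+29² = 1370 > 900 = 30² → acute
(33,183,180): 33²+180² = 33489 = 183² → right
(8,30,28): 8²+28² = 848 < 900 = 30² → obtuse
(22,10,24): 10²+22² = 584 > 576 = 24² → acute
(20,14,27): 14²+20² = 596 < 729 = 27² → obtuse
1 of the 6 is right.

1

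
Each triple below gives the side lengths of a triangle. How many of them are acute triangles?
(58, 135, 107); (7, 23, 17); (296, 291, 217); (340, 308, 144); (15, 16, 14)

(58,135,107): 58²+107² = 14813 < 18225 = 135² → obtuse
(7,23,17): 7²+17² = 338 < 529 = 23² → obtuse
(296,291,217): 217²+291² = 131770 > 87616 = 296² → acute
(340,308,144): 144²+308² = 115600 = 340² → right
(15,16,14): 14²+15² = 421 > 256 = 16² → acute
2 of the 5 are acute.

2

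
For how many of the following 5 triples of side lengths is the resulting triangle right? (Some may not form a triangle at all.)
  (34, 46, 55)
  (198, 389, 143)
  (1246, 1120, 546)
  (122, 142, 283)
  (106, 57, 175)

1

(34,46,55): 34²+46² = 3272 > 3025 = 55² → acute
(198,389,143): 143+198 ≤ 389, not a triangle
(1246,1120,546): 546²+1120² = 1552516 = 1246² → right
(122,142,283): 122+142 ≤ 283, not a triangle
(106,57,175): 57+106 ≤ 175, not a triangle
1 of the 5 is right.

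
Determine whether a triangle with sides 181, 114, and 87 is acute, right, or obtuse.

Compare the square of the longest side to the sum of squares of the other two: 87² + 114² = 20565 < 32761 = 181².

obtuse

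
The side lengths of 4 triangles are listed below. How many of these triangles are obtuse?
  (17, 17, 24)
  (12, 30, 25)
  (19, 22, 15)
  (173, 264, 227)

1

(17,17,24): 17²+17² = 578 > 576 = 24² → acute
(12,30,25): 12²+25² = 769 < 900 = 30² → obtuse
(19,22,15): 15²+19² = 586 > 484 = 22² → acute
(173,264,227): 173²+227² = 81458 > 69696 = 264² → acute
1 of the 4 is obtuse.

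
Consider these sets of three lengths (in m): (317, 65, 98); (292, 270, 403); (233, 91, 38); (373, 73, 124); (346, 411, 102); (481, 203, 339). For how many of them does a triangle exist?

3

(65,98,317): 65+98 ≤ 317 → not valid
(270,292,403): 270+292 > 403 → valid
(38,91,233): 38+91 ≤ 233 → not valid
(73,124,373): 73+124 ≤ 373 → not valid
(102,346,411): 102+346 > 411 → valid
(203,339,481): 203+339 > 481 → valid
3 of the 6 triples form a triangle.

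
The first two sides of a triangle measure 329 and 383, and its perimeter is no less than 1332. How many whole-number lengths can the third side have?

Triangle inequality: 54 < x < 712. Perimeter ≥ 1332 gives x ≥ 1332 − 329 − 383 = 620.
So 620 ≤ x < 712; integers 620 through 711: 92 values.

92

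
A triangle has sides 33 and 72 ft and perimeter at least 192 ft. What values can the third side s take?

Triangle inequality alone gives 39 < s < 105.
The perimeter condition gives s ≥ 192 − 33 − 72 = 87.
Intersecting the two: 87 ≤ s < 105.

87 ≤ s < 105 ft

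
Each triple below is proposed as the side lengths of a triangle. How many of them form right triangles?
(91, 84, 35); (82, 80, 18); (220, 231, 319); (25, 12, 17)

3

(91,84,35): 35²+84² = 8281 = 91² → right
(82,80,18): 18²+80² = 6724 = 82² → right
(220,231,319): 220²+231² = 101761 = 319² → right
(25,12,17): 12²+17² = 433 < 625 = 25² → obtuse
3 of the 4 are right.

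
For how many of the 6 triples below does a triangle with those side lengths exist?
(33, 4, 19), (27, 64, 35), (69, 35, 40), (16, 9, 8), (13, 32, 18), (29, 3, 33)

(4,19,33): 4+19 ≤ 33 → not valid
(27,35,64): 27+35 ≤ 64 → not valid
(35,40,69): 35+40 > 69 → valid
(8,9,16): 8+9 > 16 → valid
(13,18,32): 13+18 ≤ 32 → not valid
(3,29,33): 3+29 ≤ 33 → not valid
2 of the 6 triples form a triangle.

2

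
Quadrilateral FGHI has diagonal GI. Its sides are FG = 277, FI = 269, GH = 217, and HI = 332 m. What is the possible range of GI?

115 < GI < 546

From triangle FGI: |277 − 269| < GI < 277 + 269, i.e. 8 < GI < 546.
From triangle HGI: 115 < GI < 549.
Both must hold, so GI lies in the intersection.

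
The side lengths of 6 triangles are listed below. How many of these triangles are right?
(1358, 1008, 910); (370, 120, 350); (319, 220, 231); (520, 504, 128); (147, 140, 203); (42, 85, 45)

5

(1358,1008,910): 910²+1008² = 1844164 = 1358² → right
(370,120,350): 120²+350² = 136900 = 370² → right
(319,220,231): 220²+231² = 101761 = 319² → right
(520,504,128): 128²+504² = 270400 = 520² → right
(147,140,203): 140²+147² = 41209 = 203² → right
(42,85,45): 42²+45² = 3789 < 7225 = 85² → obtuse
5 of the 6 are right.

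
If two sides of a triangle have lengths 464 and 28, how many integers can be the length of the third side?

55

The third side lies in the open interval (436, 492).
Integers from 437 to 491 inclusive: 491 − 437 + 1 = 55.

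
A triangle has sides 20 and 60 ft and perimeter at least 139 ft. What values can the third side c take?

59 ≤ c < 80 ft

Triangle inequality alone gives 40 < c < 80.
The perimeter condition gives c ≥ 139 − 20 − 60 = 59.
Intersecting the two: 59 ≤ c < 80.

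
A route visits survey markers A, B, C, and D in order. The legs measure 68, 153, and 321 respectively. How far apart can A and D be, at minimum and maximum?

100 ≤ AD ≤ 542

The maximum is all hops collinear in one direction: 68 + 153 + 321 = 542.
The longest hop is 321; the others sum to 221. Folding the others back against it leaves at least 321 − 221 = 100.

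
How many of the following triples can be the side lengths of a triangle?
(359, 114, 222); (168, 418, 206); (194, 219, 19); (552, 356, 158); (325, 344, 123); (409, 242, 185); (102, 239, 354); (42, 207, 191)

(114,222,359): 114+222 ≤ 359 → not valid
(168,206,418): 168+206 ≤ 418 → not valid
(19,194,219): 19+194 ≤ 219 → not valid
(158,356,552): 158+356 ≤ 552 → not valid
(123,325,344): 123+325 > 344 → valid
(185,242,409): 185+242 > 409 → valid
(102,239,354): 102+239 ≤ 354 → not valid
(42,191,207): 42+191 > 207 → valid
3 of the 8 triples form a triangle.

3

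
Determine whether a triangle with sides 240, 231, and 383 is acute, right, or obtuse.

obtuse

Compare the square of the longest side to the sum of squares of the other two: 231² + 240² = 110961 < 146689 = 383².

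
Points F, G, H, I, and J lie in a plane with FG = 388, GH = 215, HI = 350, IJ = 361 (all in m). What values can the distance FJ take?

The maximum is all hops collinear in one direction: 388 + 215 + 350 + 361 = 1314.
The longest hop is 388; the others sum to 926. Since 388 ≤ 926, the path can fold back on itself completely, so the minimum distance is 0.

0 ≤ FJ ≤ 1314 m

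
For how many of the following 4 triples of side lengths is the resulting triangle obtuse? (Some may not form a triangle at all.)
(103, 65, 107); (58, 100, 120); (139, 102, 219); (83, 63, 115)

(103,65,107): 65²+103² = 14834 > 11449 = 107² → acute
(58,100,120): 58²+100² = 13364 < 14400 = 120² → obtuse
(139,102,219): 102²+139² = 29725 < 47961 = 219² → obtuse
(83,63,115): 63²+83² = 10858 < 13225 = 115² → obtuse
3 of the 4 are obtuse.

3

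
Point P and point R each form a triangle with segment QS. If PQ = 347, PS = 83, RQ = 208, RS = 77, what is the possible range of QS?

264 < QS < 285

From triangle PQS: |347 − 83| < QS < 347 + 83, i.e. 264 < QS < 430.
From triangle RQS: 131 < QS < 285.
Both must hold, so QS lies in the intersection.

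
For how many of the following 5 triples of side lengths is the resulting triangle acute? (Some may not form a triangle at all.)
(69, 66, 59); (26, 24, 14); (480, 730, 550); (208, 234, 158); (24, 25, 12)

(69,66,59): 59²+66² = 7837 > 4761 = 69² → acute
(26,24,14): 14²+24² = 772 > 676 = 26² → acute
(480,730,550): 480²+550² = 532900 = 730² → right
(208,234,158): 158²+208² = 68228 > 54756 = 234² → acute
(24,25,12): 12²+24² = 720 > 625 = 25² → acute
4 of the 5 are acute.

4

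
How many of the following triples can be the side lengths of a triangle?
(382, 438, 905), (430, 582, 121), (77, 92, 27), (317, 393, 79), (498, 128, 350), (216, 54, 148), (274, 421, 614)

(382,438,905): 382+438 ≤ 905 → not valid
(121,430,582): 121+430 ≤ 582 → not valid
(27,77,92): 27+77 > 92 → valid
(79,317,393): 79+317 > 393 → valid
(128,350,498): 128+350 ≤ 498 → not valid
(54,148,216): 54+148 ≤ 216 → not valid
(274,421,614): 274+421 > 614 → valid
3 of the 7 triples form a triangle.

3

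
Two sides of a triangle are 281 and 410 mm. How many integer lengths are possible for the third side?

561

The third side lies in the open interval (129, 691).
Integers from 130 to 690 inclusive: 690 − 130 + 1 = 561.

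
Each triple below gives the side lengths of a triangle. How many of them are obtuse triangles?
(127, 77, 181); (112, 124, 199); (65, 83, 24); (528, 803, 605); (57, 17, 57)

(127,77,181): 77²+127² = 22058 < 32761 = 181² → obtuse
(112,124,199): 112²+124² = 27920 < 39601 = 199² → obtuse
(65,83,24): 24²+65² = 4801 < 6889 = 83² → obtuse
(528,803,605): 528²+605² = 644809 = 803² → right
(57,17,57): 17²+57² = 3538 > 3249 = 57² → acute
3 of the 5 are obtuse.

3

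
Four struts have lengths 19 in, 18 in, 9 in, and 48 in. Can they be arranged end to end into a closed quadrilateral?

For a quadrilateral, each side must be shorter than the sum of the others.
Here the longest side is 48, but the remaining 3 sides sum to only 46.

No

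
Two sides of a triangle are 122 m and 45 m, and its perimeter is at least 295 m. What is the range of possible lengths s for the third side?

128 ≤ s < 167

Triangle inequality alone gives 77 < s < 167.
The perimeter condition gives s ≥ 295 − 122 − 45 = 128.
Intersecting the two: 128 ≤ s < 167.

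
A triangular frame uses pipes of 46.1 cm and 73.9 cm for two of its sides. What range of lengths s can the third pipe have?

27.8 < s < 120.0

By the triangle inequality, s must be less than 46.1 + 73.9 = 120.0 and greater than |46.1 − 73.9| = 27.8.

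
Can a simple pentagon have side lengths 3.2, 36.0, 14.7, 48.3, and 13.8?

Yes

A pentagon exists iff every side is shorter than the sum of the others — equivalently, the longest side is less than the sum of the rest.
Longest side 48.3 < 67.7 (sum of the remaining 4), so yes.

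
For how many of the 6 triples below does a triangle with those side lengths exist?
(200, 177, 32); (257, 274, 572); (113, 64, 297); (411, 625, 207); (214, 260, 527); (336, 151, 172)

(32,177,200): 32+177 > 200 → valid
(257,274,572): 257+274 ≤ 572 → not valid
(64,113,297): 64+113 ≤ 297 → not valid
(207,411,625): 207+411 ≤ 625 → not valid
(214,260,527): 214+260 ≤ 527 → not valid
(151,172,336): 151+172 ≤ 336 → not valid
1 of the 6 triples forms a triangle.

1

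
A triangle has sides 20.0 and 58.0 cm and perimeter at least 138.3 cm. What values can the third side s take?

Triangle inequality alone gives 38.0 < s < 78.0.
The perimeter condition gives s ≥ 138.3 − 20.0 − 58.0 = 60.3.
Intersecting the two: 60.3 ≤ s < 78.0.

60.3 ≤ s < 78.0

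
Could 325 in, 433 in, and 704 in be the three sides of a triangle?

Yes

The longest side is 704, and the other two sum to 758.
Since 758 > 704, the triangle inequality holds.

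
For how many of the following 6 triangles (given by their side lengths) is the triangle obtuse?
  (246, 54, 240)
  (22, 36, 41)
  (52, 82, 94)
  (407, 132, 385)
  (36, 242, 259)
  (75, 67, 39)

(246,54,240): 54²+240² = 60516 = 246² → right
(22,36,41): 22²+36² = 1780 > 1681 = 41² → acute
(52,82,94): 52²+82² = 9428 > 8836 = 94² → acute
(407,132,385): 132²+385² = 165649 = 407² → right
(36,242,259): 36²+242² = 59860 < 67081 = 259² → obtuse
(75,67,39): 39²+67² = 6010 > 5625 = 75² → acute
1 of the 6 is obtuse.

1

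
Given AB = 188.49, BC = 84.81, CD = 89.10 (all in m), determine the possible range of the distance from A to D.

14.58 ≤ AD ≤ 362.40 m

The maximum is all hops collinear in one direction: 188.49 + 84.81 + 89.10 = 362.40.
The longest hop is 188.49; the others sum to 173.91. Folding the others back against it leaves at least 188.49 − 173.91 = 14.58.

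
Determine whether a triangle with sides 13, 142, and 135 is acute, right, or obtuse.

obtuse

Compare the square of the longest side to the sum of squares of the other two: 13² + 135² = 18394 < 20164 = 142².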